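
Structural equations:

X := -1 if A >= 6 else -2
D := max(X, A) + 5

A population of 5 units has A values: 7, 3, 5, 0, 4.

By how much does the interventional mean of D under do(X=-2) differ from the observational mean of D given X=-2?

Every unit gets X=-2 under the intervention. D values become 12, 8, 10, 5, 9; E[D|do(X=-2)] = 8.8.
Observing X=-2 restricts to units where X's equation naturally yields -2: A ∈ {3, 5, 0, 4}. In that subpopulation D = 8, 10, 5, 9, mean 8.
Difference = 8.8 − 8 = 0.8.

0.8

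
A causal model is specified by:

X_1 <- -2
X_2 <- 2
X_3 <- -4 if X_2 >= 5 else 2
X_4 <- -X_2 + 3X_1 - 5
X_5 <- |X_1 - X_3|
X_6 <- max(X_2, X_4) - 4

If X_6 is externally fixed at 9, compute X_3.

do(X_6=9) replaces the equation X_6 <- max(X_2, X_4) - 4 with the constant X_6 = 9.
X_3 is not downstream of the intervention, so its value is determined by the original equations.
X_3 = -4 if X_2 >= 5 else 2  [with X_2=2]  = 2

2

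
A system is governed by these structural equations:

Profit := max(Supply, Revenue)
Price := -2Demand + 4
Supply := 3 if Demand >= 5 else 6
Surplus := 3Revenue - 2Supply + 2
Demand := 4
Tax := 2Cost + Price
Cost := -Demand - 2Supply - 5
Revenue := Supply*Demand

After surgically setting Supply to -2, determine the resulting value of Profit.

-2

The intervention breaks the incoming arrows to Supply: Supply := 3 if Demand >= 5 else 6 no longer applies, and Supply = -2.
Revenue = Supply*Demand  [with Supply=-2, Demand=4]  = -8
Profit = max(Supply, Revenue)  [with Supply=-2, Revenue=-8]  = -2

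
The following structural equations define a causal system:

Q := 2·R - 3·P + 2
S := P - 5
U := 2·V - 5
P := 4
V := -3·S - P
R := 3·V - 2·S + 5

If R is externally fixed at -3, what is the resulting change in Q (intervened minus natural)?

-14

Intervening sets R = -3 and removes its equation (R := 3·V - 2·S + 5).
Q = 2·R - 3·P + 2  [with R=-3, P=4]  = -16
Without intervention: S = P - 5  [with P=4]  = -1; V = -3·S - P  [with S=-1, P=4]  = -1; R = 3·V - 2·S + 5  [with V=-1, S=-1]  = 4; Q = 2·R - 3·P + 2  [with R=4, P=4]  = -2.
Change = -16 − (-2) = -14.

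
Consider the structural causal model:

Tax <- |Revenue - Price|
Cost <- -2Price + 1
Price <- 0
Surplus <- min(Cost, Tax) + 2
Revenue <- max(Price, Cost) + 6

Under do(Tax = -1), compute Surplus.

1

Intervening sets Tax = -1 and removes its equation (Tax <- |Revenue - Price|).
Cost = -2Price + 1  [with Price=0]  = 1
Surplus = min(Cost, Tax) + 2  [with Cost=1, Tax=-1]  = 1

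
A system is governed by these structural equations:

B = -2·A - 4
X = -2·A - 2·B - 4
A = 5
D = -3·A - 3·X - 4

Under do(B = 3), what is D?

Under do(B=3), the mechanism B = -2·A - 4 is discarded; B is fixed at 3.
X = -2·A - 2·B - 4  [with A=5, B=3]  = -20
D = -3·A - 3·X - 4  [with A=5, X=-20]  = 41

41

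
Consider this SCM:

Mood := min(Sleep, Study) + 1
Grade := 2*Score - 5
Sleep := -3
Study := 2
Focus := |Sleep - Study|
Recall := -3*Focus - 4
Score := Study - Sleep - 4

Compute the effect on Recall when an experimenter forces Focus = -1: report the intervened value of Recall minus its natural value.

18

The intervention breaks the incoming arrows to Focus: Focus := |Sleep - Study| no longer applies, and Focus = -1.
Recall = -3*Focus - 4  [with Focus=-1]  = -1
Without intervention: Focus = |Sleep - Study|  [with Sleep=-3, Study=2]  = 5; Recall = -3*Focus - 4  [with Focus=5]  = -19.
Change = -1 − (-19) = 18.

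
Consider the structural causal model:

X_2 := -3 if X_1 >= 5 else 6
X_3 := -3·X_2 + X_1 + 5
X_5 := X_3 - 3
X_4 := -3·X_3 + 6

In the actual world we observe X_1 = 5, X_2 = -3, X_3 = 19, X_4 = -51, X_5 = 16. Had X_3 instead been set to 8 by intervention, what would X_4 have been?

The intervention breaks the incoming arrows to X_3: X_3 := -3·X_2 + X_1 + 5 no longer applies, and X_3 = 8.
X_4 = -3·X_3 + 6  [with X_3=8]  = -18

-18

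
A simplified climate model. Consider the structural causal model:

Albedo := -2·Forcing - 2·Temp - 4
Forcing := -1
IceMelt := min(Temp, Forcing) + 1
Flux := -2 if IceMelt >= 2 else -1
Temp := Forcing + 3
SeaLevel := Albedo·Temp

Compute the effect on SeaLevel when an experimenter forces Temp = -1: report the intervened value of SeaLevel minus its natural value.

12

do(Temp=-1) replaces the equation Temp := Forcing + 3 with the constant Temp = -1.
Albedo = -2·Forcing - 2·Temp - 4  [with Forcing=-1, Temp=-1]  = 0
SeaLevel = Albedo·Temp  [with Albedo=0, Temp=-1]  = 0
Without intervention: Temp = Forcing + 3  [with Forcing=-1]  = 2; Albedo = -2·Forcing - 2·Temp - 4  [with Forcing=-1, Temp=2]  = -6; SeaLevel = Albedo·Temp  [with Albedo=-6, Temp=2]  = -12.
Change = 0 − (-12) = 12.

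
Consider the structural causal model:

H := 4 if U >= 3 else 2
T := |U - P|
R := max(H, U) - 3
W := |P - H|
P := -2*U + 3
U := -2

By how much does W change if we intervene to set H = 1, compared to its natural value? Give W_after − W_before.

do(H=1) replaces the equation H := 4 if U >= 3 else 2 with the constant H = 1.
P = -2*U + 3  [with U=-2]  = 7
W = |P - H|  [with P=7, H=1]  = 6
Without intervention: H = 4 if U >= 3 else 2  [with U=-2]  = 2; P = -2*U + 3  [with U=-2]  = 7; W = |P - H|  [with P=7, H=2]  = 5.
Change = 6 − 5 = 1.

1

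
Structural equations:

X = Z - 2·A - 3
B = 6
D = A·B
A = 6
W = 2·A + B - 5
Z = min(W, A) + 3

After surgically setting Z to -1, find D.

Under do(Z=-1), the mechanism Z = min(W, A) + 3 is discarded; Z is fixed at -1.
Since D is not a descendant of the intervened variable, it is unaffected.
D = A·B  [with A=6, B=6]  = 36

36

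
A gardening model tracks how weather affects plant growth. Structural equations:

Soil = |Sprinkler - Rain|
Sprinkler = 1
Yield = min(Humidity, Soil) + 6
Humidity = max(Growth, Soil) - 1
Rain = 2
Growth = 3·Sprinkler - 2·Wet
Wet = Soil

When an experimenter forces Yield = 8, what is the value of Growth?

1

The intervention breaks the incoming arrows to Yield: Yield = min(Humidity, Soil) + 6 no longer applies, and Yield = 8.
Growth is not downstream of the intervention, so its value is determined by the original equations.
Soil = |Sprinkler - Rain|  [with Sprinkler=1, Rain=2]  = 1
Wet = Soil  [with Soil=1]  = 1
Growth = 3·Sprinkler - 2·Wet  [with Sprinkler=1, Wet=1]  = 1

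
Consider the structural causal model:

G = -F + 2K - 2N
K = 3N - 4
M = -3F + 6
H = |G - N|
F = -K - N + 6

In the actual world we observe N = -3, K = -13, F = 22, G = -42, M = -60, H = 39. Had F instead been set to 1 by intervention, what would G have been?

The intervention breaks the incoming arrows to F: F = -K - N + 6 no longer applies, and F = 1.
K = 3N - 4  [with N=-3]  = -13
G = -F + 2K - 2N  [with F=1, K=-13, N=-3]  = -21

-21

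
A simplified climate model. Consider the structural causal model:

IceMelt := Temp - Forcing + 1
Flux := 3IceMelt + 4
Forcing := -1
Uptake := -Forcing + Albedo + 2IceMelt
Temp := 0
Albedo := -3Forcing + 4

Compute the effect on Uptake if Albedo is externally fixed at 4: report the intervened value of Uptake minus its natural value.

-3

Under do(Albedo=4), the mechanism Albedo := -3Forcing + 4 is discarded; Albedo is fixed at 4.
IceMelt = Temp - Forcing + 1  [with Temp=0, Forcing=-1]  = 2
Uptake = -Forcing + Albedo + 2IceMelt  [with Forcing=-1, Albedo=4, IceMelt=2]  = 9
Without intervention: IceMelt = Temp - Forcing + 1  [with Temp=0, Forcing=-1]  = 2; Albedo = -3Forcing + 4  [with Forcing=-1]  = 7; Uptake = -Forcing + Albedo + 2IceMelt  [with Forcing=-1, Albedo=7, IceMelt=2]  = 12.
Change = 9 − 12 = -3.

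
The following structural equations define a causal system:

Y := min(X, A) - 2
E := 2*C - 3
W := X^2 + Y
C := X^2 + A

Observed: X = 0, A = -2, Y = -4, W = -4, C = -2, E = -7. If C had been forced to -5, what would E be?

-13

The intervention breaks the incoming arrows to C: C := X^2 + A no longer applies, and C = -5.
E = 2*C - 3  [with C=-5]  = -13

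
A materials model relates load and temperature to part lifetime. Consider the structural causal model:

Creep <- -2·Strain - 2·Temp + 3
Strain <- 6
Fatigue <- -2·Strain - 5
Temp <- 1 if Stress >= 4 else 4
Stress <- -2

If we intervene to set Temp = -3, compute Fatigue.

-17

do(Temp=-3) replaces the equation Temp <- 1 if Stress >= 4 else 4 with the constant Temp = -3.
Fatigue is not downstream of the intervention, so its value is determined by the original equations.
Fatigue = -2·Strain - 5  [with Strain=6]  = -17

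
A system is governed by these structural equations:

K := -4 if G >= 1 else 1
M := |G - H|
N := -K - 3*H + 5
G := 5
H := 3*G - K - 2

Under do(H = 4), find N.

-3

The intervention breaks the incoming arrows to H: H := 3*G - K - 2 no longer applies, and H = 4.
K = -4 if G >= 1 else 1  [with G=5]  = -4
N = -K - 3*H + 5  [with K=-4, H=4]  = -3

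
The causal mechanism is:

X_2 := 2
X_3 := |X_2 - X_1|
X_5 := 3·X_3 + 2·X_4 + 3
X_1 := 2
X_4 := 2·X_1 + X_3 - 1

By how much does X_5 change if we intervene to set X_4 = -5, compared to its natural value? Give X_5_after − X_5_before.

Intervening sets X_4 = -5 and removes its equation (X_4 := 2·X_1 + X_3 - 1).
X_3 = |X_2 - X_1|  [with X_2=2, X_1=2]  = 0
X_5 = 3·X_3 + 2·X_4 + 3  [with X_3=0, X_4=-5]  = -7
Without intervention: X_3 = |X_2 - X_1|  [with X_2=2, X_1=2]  = 0; X_4 = 2·X_1 + X_3 - 1  [with X_1=2, X_3=0]  = 3; X_5 = 3·X_3 + 2·X_4 + 3  [with X_3=0, X_4=3]  = 9.
Change = -7 − 9 = -16.

-16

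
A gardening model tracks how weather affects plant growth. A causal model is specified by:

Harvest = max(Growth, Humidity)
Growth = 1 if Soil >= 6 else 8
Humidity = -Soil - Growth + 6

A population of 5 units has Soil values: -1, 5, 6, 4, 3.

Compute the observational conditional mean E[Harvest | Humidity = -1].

4.5

E[Harvest|Humidity=-1] averages over only the 2 units with Humidity=-1 (Soil = -1, 6): Harvest = 8, 1, mean 4.5.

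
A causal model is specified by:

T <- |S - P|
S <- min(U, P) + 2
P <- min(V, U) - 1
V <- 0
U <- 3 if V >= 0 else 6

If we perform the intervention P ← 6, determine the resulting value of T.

1

do(P=6) replaces the equation P <- min(V, U) - 1 with the constant P = 6.
U = 3 if V >= 0 else 6  [with V=0]  = 3
S = min(U, P) + 2  [with U=3, P=6]  = 5
T = |S - P|  [with S=5, P=6]  = 1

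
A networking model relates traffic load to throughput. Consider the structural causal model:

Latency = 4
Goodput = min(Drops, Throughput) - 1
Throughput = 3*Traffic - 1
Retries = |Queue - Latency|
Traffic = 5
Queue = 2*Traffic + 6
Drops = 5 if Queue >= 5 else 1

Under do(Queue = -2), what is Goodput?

The intervention breaks the incoming arrows to Queue: Queue = 2*Traffic + 6 no longer applies, and Queue = -2.
Drops = 5 if Queue >= 5 else 1  [with Queue=-2]  = 1
Throughput = 3*Traffic - 1  [with Traffic=5]  = 14
Goodput = min(Drops, Throughput) - 1  [with Drops=1, Throughput=14]  = 0

0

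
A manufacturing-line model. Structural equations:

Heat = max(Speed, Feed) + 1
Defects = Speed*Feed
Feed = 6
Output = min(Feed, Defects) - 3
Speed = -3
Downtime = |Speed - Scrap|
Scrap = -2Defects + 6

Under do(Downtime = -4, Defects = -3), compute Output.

Setting Downtime = -4, Defects = -3 by intervention discards those variables' equations.
Output = min(Feed, Defects) - 3  [with Feed=6, Defects=-3]  = -6

-6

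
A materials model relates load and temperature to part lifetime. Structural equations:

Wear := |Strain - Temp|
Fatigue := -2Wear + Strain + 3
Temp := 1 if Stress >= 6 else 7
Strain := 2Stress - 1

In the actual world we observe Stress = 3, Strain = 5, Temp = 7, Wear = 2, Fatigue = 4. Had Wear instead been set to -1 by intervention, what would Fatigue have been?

10

Intervening sets Wear = -1 and removes its equation (Wear := |Strain - Temp|).
Strain = 2Stress - 1  [with Stress=3]  = 5
Fatigue = -2Wear + Strain + 3  [with Wear=-1, Strain=5]  = 10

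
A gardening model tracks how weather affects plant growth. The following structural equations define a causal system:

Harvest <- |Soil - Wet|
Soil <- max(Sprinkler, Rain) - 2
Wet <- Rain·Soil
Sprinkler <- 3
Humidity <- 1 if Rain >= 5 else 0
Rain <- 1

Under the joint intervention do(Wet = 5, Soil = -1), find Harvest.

6

The joint intervention fixes Wet = 5, Soil = -1, removing each variable's own equation.
Harvest = |Soil - Wet|  [with Soil=-1, Wet=5]  = 6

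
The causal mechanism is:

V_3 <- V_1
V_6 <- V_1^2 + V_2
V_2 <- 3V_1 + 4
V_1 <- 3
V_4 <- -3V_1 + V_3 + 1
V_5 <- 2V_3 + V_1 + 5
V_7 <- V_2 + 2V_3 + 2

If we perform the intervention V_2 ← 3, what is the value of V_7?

Under do(V_2=3), the mechanism V_2 <- 3V_1 + 4 is discarded; V_2 is fixed at 3.
V_3 = V_1  [with V_1=3]  = 3
V_7 = V_2 + 2V_3 + 2  [with V_2=3, V_3=3]  = 11

11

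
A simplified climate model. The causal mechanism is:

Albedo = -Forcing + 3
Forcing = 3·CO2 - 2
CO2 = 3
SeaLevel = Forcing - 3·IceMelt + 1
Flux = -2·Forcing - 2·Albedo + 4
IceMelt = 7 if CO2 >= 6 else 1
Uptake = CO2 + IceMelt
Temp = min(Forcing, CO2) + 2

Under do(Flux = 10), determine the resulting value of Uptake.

4

do(Flux=10) replaces the equation Flux = -2·Forcing - 2·Albedo + 4 with the constant Flux = 10.
Uptake is not downstream of the intervention, so its value is determined by the original equations.
IceMelt = 7 if CO2 >= 6 else 1  [with CO2=3]  = 1
Uptake = CO2 + IceMelt  [with CO2=3, IceMelt=1]  = 4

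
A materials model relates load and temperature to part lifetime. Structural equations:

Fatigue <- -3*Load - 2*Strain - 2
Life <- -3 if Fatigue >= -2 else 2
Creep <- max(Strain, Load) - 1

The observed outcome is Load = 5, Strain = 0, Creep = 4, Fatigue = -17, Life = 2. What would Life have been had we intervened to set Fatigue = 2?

Intervening sets Fatigue = 2 and removes its equation (Fatigue <- -3*Load - 2*Strain - 2).
Life = -3 if Fatigue >= -2 else 2  [with Fatigue=2]  = -3

-3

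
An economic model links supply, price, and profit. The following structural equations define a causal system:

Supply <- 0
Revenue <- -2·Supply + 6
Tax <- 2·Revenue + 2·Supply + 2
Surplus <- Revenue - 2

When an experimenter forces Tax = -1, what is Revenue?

Under do(Tax=-1), the mechanism Tax <- 2·Revenue + 2·Supply + 2 is discarded; Tax is fixed at -1.
Since Revenue is not a descendant of the intervened variable, it is unaffected.
Revenue = -2·Supply + 6  [with Supply=0]  = 6

6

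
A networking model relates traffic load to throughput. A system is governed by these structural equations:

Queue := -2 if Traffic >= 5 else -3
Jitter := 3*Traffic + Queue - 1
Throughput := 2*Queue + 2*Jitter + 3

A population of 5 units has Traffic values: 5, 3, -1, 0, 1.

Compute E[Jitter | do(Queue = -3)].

Every unit gets Queue=-3 under the intervention. Jitter values become 11, 5, -7, -4, -1; E[Jitter|do(Queue=-3)] = 0.8.

0.8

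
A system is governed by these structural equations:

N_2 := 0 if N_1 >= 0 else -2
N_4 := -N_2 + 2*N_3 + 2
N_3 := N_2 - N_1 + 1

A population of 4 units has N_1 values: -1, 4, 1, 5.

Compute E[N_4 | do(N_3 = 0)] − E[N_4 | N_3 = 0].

-0.5

Under do(N_3=0), N_3's equation is replaced by N_3=0 for every unit. Per-unit N_4: 4, 2, 2, 2. Mean = 2.5.
Conditioning on N_3=0 selects the 2 unit(s) with N_1 ∈ {-1, 1}. Their N_4 values: 4, 2. Mean = 3.
Difference = 2.5 − 3 = -0.5.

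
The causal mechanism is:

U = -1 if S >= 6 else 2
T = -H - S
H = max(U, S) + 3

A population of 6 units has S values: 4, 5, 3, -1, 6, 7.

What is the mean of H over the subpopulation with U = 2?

E[H|U=2] averages over only the 4 units with U=2 (S = 4, 5, 3, -1): H = 7, 8, 6, 5, mean 6.5.

6.5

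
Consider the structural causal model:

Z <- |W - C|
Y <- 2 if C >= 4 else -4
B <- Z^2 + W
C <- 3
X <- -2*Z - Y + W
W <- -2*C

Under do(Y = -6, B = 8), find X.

Setting Y = -6, B = 8 by intervention discards those variables' equations.
W = -2*C  [with C=3]  = -6
Z = |W - C|  [with W=-6, C=3]  = 9
X = -2*Z - Y + W  [with Z=9, Y=-6, W=-6]  = -18

-18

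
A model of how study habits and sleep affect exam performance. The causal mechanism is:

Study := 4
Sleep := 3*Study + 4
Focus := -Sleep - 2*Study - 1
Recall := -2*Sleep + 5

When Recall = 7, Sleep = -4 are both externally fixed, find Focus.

-5

Setting Recall = 7, Sleep = -4 by intervention discards those variables' equations.
Focus = -Sleep - 2*Study - 1  [with Sleep=-4, Study=4]  = -5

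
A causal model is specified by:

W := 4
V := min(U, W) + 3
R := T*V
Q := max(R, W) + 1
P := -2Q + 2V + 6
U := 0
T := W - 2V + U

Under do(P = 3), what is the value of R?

The intervention breaks the incoming arrows to P: P := -2Q + 2V + 6 no longer applies, and P = 3.
R is not downstream of the intervention, so its value is determined by the original equations.
V = min(U, W) + 3  [with U=0, W=4]  = 3
T = W - 2V + U  [with W=4, V=3, U=0]  = -2
R = T*V  [with T=-2, V=3]  = -6

-6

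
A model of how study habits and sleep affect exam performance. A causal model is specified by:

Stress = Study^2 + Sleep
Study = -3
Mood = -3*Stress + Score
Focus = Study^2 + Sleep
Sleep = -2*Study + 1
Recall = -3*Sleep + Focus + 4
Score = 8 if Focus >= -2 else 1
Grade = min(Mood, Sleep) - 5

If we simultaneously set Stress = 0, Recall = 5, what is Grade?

Under do(Stress = 0, Recall = 5), each intervened variable's structural equation is replaced by its fixed value.
Sleep = -2*Study + 1  [with Study=-3]  = 7
Focus = Study^2 + Sleep  [with Study=-3, Sleep=7]  = 16
Score = 8 if Focus >= -2 else 1  [with Focus=16]  = 8
Mood = -3*Stress + Score  [with Stress=0, Score=8]  = 8
Grade = min(Mood, Sleep) - 5  [with Mood=8, Sleep=7]  = 2

2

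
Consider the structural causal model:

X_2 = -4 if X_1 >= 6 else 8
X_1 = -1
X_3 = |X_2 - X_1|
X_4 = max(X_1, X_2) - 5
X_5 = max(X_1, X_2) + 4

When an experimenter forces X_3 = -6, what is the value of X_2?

8

Under do(X_3=-6), the mechanism X_3 = |X_2 - X_1| is discarded; X_3 is fixed at -6.
Since X_2 is not a descendant of the intervened variable, it is unaffected.
X_2 = -4 if X_1 >= 6 else 8  [with X_1=-1]  = 8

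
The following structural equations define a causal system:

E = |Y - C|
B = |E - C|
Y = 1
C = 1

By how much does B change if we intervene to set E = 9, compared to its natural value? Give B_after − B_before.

7

The intervention breaks the incoming arrows to E: E = |Y - C| no longer applies, and E = 9.
B = |E - C|  [with E=9, C=1]  = 8
Without intervention: E = |Y - C|  [with Y=1, C=1]  = 0; B = |E - C|  [with E=0, C=1]  = 1.
Change = 8 − 1 = 7.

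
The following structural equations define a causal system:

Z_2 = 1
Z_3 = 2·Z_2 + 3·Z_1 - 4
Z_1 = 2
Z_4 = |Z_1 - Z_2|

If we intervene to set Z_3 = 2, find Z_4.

The intervention breaks the incoming arrows to Z_3: Z_3 = 2·Z_2 + 3·Z_1 - 4 no longer applies, and Z_3 = 2.
Z_4 is not downstream of the intervention, so its value is determined by the original equations.
Z_4 = |Z_1 - Z_2|  [with Z_1=2, Z_2=1]  = 1

1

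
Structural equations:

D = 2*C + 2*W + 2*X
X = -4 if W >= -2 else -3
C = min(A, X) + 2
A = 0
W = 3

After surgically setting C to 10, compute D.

Intervening sets C = 10 and removes its equation (C = min(A, X) + 2).
X = -4 if W >= -2 else -3  [with W=3]  = -4
D = 2*C + 2*W + 2*X  [with C=10, W=3, X=-4]  = 18

18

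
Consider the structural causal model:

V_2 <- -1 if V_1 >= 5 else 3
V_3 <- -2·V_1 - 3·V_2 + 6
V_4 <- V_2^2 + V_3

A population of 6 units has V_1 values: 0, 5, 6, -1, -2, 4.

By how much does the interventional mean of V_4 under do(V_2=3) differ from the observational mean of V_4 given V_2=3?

Every unit gets V_2=3 under the intervention. V_4 values become 6, -4, -6, 8, 10, -2; E[V_4|do(V_2=3)] = 2.
E[V_4|V_2=3] averages over only the 4 units with V_2=3 (V_1 = 0, -1, -2, 4): V_4 = 6, 8, 10, -2, mean 5.5.
Difference = 2 − 5.5 = -3.5.

-3.5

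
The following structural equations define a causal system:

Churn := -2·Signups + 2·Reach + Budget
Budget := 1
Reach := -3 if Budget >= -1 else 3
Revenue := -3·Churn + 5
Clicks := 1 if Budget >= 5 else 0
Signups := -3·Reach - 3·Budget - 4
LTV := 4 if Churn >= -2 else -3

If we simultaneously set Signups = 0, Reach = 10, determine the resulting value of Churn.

The joint intervention fixes Signups = 0, Reach = 10, removing each variable's own equation.
Churn = -2·Signups + 2·Reach + Budget  [with Signups=0, Reach=10, Budget=1]  = 21

21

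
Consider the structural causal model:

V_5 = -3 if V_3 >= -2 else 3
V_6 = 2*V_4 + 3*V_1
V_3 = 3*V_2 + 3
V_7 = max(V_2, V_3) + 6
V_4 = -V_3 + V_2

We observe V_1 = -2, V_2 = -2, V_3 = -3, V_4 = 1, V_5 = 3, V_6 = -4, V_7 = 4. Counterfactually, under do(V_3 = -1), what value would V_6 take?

-8

The intervention breaks the incoming arrows to V_3: V_3 = 3*V_2 + 3 no longer applies, and V_3 = -1.
V_4 = -V_3 + V_2  [with V_3=-1, V_2=-2]  = -1
V_6 = 2*V_4 + 3*V_1  [with V_4=-1, V_1=-2]  = -8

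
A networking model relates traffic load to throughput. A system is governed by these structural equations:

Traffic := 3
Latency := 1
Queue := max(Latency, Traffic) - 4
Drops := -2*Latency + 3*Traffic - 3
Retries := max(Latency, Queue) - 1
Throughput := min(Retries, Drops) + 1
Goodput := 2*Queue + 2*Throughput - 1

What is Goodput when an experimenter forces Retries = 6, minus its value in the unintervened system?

8

Under do(Retries=6), the mechanism Retries := max(Latency, Queue) - 1 is discarded; Retries is fixed at 6.
Queue = max(Latency, Traffic) - 4  [with Latency=1, Traffic=3]  = -1
Drops = -2*Latency + 3*Traffic - 3  [with Latency=1, Traffic=3]  = 4
Throughput = min(Retries, Drops) + 1  [with Retries=6, Drops=4]  = 5
Goodput = 2*Queue + 2*Throughput - 1  [with Queue=-1, Throughput=5]  = 7
Without intervention: Queue = max(Latency, Traffic) - 4  [with Latency=1, Traffic=3]  = -1; Drops = -2*Latency + 3*Traffic - 3  [with Latency=1, Traffic=3]  = 4; Retries = max(Latency, Queue) - 1  [with Latency=1, Queue=-1]  = 0; Throughput = min(Retries, Drops) + 1  [with Retries=0, Drops=4]  = 1; Goodput = 2*Queue + 2*Throughput - 1  [with Queue=-1, Throughput=1]  = -1.
Change = 7 − (-1) = 8.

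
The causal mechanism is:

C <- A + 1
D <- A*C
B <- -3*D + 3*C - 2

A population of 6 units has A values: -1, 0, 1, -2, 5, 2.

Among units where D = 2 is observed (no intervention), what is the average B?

-6.5

Conditioning on D=2 selects the 2 unit(s) with A ∈ {1, -2}. Their B values: -2, -11. Mean = -6.5.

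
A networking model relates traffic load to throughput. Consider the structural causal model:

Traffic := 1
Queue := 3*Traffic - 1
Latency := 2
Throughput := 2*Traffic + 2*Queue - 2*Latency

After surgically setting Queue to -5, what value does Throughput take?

-12

The intervention breaks the incoming arrows to Queue: Queue := 3*Traffic - 1 no longer applies, and Queue = -5.
Throughput = 2*Traffic + 2*Queue - 2*Latency  [with Traffic=1, Queue=-5, Latency=2]  = -12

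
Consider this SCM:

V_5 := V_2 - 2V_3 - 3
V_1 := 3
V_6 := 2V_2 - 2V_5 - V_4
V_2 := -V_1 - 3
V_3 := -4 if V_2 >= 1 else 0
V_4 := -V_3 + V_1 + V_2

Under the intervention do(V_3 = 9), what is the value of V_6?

The intervention breaks the incoming arrows to V_3: V_3 := -4 if V_2 >= 1 else 0 no longer applies, and V_3 = 9.
V_2 = -V_1 - 3  [with V_1=3]  = -6
V_4 = -V_3 + V_1 + V_2  [with V_3=9, V_1=3, V_2=-6]  = -12
V_5 = V_2 - 2V_3 - 3  [with V_2=-6, V_3=9]  = -27
V_6 = 2V_2 - 2V_5 - V_4  [with V_2=-6, V_5=-27, V_4=-12]  = 54

54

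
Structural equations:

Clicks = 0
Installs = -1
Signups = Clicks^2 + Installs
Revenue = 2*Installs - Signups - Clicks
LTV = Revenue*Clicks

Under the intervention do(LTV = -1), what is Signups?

do(LTV=-1) replaces the equation LTV = Revenue*Clicks with the constant LTV = -1.
Signups is not downstream of the intervention, so its value is determined by the original equations.
Signups = Clicks^2 + Installs  [with Clicks=0, Installs=-1]  = -1

-1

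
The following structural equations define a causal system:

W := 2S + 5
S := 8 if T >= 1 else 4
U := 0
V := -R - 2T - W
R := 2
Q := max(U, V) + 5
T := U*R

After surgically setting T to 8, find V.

The intervention breaks the incoming arrows to T: T := U*R no longer applies, and T = 8.
S = 8 if T >= 1 else 4  [with T=8]  = 8
W = 2S + 5  [with S=8]  = 21
V = -R - 2T - W  [with R=2, T=8, W=21]  = -39

-39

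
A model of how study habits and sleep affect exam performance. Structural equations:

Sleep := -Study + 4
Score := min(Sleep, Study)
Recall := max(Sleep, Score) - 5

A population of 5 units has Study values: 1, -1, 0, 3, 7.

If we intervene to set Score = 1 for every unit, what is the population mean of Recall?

Under do(Score=1), Score's equation is replaced by Score=1 for every unit. Per-unit Recall: -2, 0, -1, -4, -4. Mean = -2.2.

-2.2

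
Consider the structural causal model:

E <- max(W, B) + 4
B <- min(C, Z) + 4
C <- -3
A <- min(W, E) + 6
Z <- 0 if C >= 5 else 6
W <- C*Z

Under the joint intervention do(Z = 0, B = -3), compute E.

4

Under do(Z = 0, B = -3), each intervened variable's structural equation is replaced by its fixed value.
W = C*Z  [with C=-3, Z=0]  = 0
E = max(W, B) + 4  [with W=0, B=-3]  = 4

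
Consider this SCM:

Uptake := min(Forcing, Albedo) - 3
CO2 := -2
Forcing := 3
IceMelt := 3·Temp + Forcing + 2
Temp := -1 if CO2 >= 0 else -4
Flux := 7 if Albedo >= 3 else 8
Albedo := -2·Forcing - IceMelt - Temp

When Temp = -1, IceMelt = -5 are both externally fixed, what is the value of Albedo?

0

Setting Temp = -1, IceMelt = -5 by intervention discards those variables' equations.
Albedo = -2·Forcing - IceMelt - Temp  [with Forcing=3, IceMelt=-5, Temp=-1]  = 0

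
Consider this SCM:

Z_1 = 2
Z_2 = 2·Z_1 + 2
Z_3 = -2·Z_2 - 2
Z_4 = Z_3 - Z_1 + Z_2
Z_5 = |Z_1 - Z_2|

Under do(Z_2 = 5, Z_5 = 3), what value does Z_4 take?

The joint intervention fixes Z_2 = 5, Z_5 = 3, removing each variable's own equation.
Z_3 = -2·Z_2 - 2  [with Z_2=5]  = -12
Z_4 = Z_3 - Z_1 + Z_2  [with Z_3=-12, Z_1=2, Z_2=5]  = -9

-9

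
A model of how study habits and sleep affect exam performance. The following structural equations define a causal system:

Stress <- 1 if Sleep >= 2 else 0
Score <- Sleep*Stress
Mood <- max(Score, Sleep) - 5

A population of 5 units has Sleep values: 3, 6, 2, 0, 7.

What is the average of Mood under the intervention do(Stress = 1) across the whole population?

-1.4

do(Stress=1) breaks Stress's dependence on Sleep. With Stress=1 fixed, Mood across the units is -2, 1, -3, -5, 2, mean -1.4.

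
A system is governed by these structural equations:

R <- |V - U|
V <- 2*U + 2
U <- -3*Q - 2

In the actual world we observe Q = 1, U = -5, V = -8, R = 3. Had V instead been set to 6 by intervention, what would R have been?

The intervention breaks the incoming arrows to V: V <- 2*U + 2 no longer applies, and V = 6.
U = -3*Q - 2  [with Q=1]  = -5
R = |V - U|  [with V=6, U=-5]  = 11

11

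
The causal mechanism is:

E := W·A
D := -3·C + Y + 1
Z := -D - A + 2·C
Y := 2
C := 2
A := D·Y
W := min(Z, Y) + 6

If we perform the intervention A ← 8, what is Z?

Intervening sets A = 8 and removes its equation (A := D·Y).
D = -3·C + Y + 1  [with C=2, Y=2]  = -3
Z = -D - A + 2·C  [with D=-3, A=8, C=2]  = -1

-1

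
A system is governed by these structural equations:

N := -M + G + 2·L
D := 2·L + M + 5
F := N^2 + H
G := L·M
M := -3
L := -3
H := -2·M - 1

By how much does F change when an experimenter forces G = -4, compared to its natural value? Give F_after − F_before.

13

The intervention breaks the incoming arrows to G: G := L·M no longer applies, and G = -4.
H = -2·M - 1  [with M=-3]  = 5
N = -M + G + 2·L  [with M=-3, G=-4, L=-3]  = -7
F = N^2 + H  [with N=-7, H=5]  = 54
Without intervention: G = L·M  [with L=-3, M=-3]  = 9; H = -2·M - 1  [with M=-3]  = 5; N = -M + G + 2·L  [with M=-3, G=9, L=-3]  = 6; F = N^2 + H  [with N=6, H=5]  = 41.
Change = 54 − 41 = 13.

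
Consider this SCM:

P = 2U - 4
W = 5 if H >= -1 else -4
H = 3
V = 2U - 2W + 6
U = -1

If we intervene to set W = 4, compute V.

-4

Intervening sets W = 4 and removes its equation (W = 5 if H >= -1 else -4).
V = 2U - 2W + 6  [with U=-1, W=4]  = -4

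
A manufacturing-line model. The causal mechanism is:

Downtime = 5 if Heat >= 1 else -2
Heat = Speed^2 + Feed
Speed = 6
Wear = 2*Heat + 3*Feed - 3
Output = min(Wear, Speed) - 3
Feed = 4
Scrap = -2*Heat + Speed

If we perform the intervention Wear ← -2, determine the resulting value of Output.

-5

Under do(Wear=-2), the mechanism Wear = 2*Heat + 3*Feed - 3 is discarded; Wear is fixed at -2.
Output = min(Wear, Speed) - 3  [with Wear=-2, Speed=6]  = -5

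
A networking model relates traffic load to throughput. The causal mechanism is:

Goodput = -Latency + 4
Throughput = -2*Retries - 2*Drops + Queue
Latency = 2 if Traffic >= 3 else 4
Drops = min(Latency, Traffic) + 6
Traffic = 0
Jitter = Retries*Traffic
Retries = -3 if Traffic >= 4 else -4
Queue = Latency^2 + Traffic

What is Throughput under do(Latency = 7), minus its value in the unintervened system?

33

Under do(Latency=7), the mechanism Latency = 2 if Traffic >= 3 else 4 is discarded; Latency is fixed at 7.
Queue = Latency^2 + Traffic  [with Latency=7, Traffic=0]  = 49
Drops = min(Latency, Traffic) + 6  [with Latency=7, Traffic=0]  = 6
Retries = -3 if Traffic >= 4 else -4  [with Traffic=0]  = -4
Throughput = -2*Retries - 2*Drops + Queue  [with Retries=-4, Drops=6, Queue=49]  = 45
Without intervention: Latency = 2 if Traffic >= 3 else 4  [with Traffic=0]  = 4; Queue = Latency^2 + Traffic  [with Latency=4, Traffic=0]  = 16; Drops = min(Latency, Traffic) + 6  [with Latency=4, Traffic=0]  = 6; Retries = -3 if Traffic >= 4 else -4  [with Traffic=0]  = -4; Throughput = -2*Retries - 2*Drops + Queue  [with Retries=-4, Drops=6, Queue=16]  = 12.
Change = 45 − 12 = 33.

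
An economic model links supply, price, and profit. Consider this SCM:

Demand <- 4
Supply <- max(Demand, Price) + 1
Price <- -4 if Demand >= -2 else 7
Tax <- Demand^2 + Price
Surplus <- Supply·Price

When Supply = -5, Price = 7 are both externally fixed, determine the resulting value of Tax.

The joint intervention fixes Supply = -5, Price = 7, removing each variable's own equation.
Tax = Demand^2 + Price  [with Demand=4, Price=7]  = 23

23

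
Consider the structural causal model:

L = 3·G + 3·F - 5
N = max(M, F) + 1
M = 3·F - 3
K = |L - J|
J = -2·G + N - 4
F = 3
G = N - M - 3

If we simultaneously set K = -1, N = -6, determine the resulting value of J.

20

Setting K = -1, N = -6 by intervention discards those variables' equations.
M = 3·F - 3  [with F=3]  = 6
G = N - M - 3  [with N=-6, M=6]  = -15
J = -2·G + N - 4  [with G=-15, N=-6]  = 20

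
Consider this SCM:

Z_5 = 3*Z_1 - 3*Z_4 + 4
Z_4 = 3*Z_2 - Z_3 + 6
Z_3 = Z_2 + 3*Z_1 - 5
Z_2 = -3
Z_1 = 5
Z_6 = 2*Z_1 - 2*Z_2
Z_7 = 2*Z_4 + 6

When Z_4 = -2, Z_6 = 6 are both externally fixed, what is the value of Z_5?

Setting Z_4 = -2, Z_6 = 6 by intervention discards those variables' equations.
Z_5 = 3*Z_1 - 3*Z_4 + 4  [with Z_1=5, Z_4=-2]  = 25

25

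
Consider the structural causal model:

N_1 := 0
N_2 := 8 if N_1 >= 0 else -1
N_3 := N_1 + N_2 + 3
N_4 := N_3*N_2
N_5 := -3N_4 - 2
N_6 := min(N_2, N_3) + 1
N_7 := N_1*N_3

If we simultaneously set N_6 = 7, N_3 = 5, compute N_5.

Under do(N_6 = 7, N_3 = 5), each intervened variable's structural equation is replaced by its fixed value.
N_2 = 8 if N_1 >= 0 else -1  [with N_1=0]  = 8
N_4 = N_3*N_2  [with N_3=5, N_2=8]  = 40
N_5 = -3N_4 - 2  [with N_4=40]  = -122

-122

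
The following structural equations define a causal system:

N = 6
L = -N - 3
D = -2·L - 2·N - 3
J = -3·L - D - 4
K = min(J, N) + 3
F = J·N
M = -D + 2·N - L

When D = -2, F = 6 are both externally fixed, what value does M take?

23

Under do(D = -2, F = 6), each intervened variable's structural equation is replaced by its fixed value.
L = -N - 3  [with N=6]  = -9
M = -D + 2·N - L  [with D=-2, N=6, L=-9]  = 23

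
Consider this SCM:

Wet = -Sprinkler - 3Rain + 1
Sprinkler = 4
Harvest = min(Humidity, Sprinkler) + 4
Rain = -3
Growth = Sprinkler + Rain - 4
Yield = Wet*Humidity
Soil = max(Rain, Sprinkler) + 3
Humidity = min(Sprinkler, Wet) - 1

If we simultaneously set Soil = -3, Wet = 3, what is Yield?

6

Under do(Soil = -3, Wet = 3), each intervened variable's structural equation is replaced by its fixed value.
Humidity = min(Sprinkler, Wet) - 1  [with Sprinkler=4, Wet=3]  = 2
Yield = Wet*Humidity  [with Wet=3, Humidity=2]  = 6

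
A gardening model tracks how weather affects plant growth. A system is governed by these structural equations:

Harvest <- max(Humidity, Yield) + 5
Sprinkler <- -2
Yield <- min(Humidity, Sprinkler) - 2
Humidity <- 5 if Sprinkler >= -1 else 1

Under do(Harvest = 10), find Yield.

-4

Under do(Harvest=10), the mechanism Harvest <- max(Humidity, Yield) + 5 is discarded; Harvest is fixed at 10.
Since Yield is not a descendant of the intervened variable, it is unaffected.
Humidity = 5 if Sprinkler >= -1 else 1  [with Sprinkler=-2]  = 1
Yield = min(Humidity, Sprinkler) - 2  [with Humidity=1, Sprinkler=-2]  = -4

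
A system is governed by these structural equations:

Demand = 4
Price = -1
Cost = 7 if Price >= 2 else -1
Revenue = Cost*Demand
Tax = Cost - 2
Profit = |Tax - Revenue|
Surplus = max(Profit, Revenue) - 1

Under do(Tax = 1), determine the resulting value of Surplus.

Under do(Tax=1), the mechanism Tax = Cost - 2 is discarded; Tax is fixed at 1.
Cost = 7 if Price >= 2 else -1  [with Price=-1]  = -1
Revenue = Cost*Demand  [with Cost=-1, Demand=4]  = -4
Profit = |Tax - Revenue|  [with Tax=1, Revenue=-4]  = 5
Surplus = max(Profit, Revenue) - 1  [with Profit=5, Revenue=-4]  = 4

4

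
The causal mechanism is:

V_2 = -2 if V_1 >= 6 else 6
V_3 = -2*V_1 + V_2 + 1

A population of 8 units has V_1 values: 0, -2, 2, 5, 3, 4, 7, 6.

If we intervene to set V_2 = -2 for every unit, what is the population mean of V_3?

Every unit gets V_2=-2 under the intervention. V_3 values become -1, 3, -5, -11, -7, -9, -15, -13; E[V_3|do(V_2=-2)] = -7.25.

-7.25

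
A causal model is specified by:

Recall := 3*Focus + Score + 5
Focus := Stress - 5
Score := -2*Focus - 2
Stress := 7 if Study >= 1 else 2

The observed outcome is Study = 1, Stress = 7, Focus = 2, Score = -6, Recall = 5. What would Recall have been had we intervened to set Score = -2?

9

Intervening sets Score = -2 and removes its equation (Score := -2*Focus - 2).
Stress = 7 if Study >= 1 else 2  [with Study=1]  = 7
Focus = Stress - 5  [with Stress=7]  = 2
Recall = 3*Focus + Score + 5  [with Focus=2, Score=-2]  = 9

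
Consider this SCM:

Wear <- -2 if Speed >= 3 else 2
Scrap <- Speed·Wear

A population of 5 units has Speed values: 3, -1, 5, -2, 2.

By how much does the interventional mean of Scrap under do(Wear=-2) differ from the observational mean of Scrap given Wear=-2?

5.2

The intervention sets Wear=-2 in all 5 units regardless of Speed. Recomputing Scrap per unit gives -6, 2, -10, 4, -4; average -2.8.
Observing Wear=-2 restricts to units where Wear's equation naturally yields -2: Speed ∈ {3, 5}. In that subpopulation Scrap = -6, -10, mean -8.
Difference = -2.8 − (-8) = 5.2.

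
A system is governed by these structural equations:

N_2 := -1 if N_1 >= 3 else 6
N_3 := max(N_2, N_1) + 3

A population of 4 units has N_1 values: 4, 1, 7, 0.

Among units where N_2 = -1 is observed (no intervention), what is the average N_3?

Observing N_2=-1 restricts to units where N_2's equation naturally yields -1: N_1 ∈ {4, 7}. In that subpopulation N_3 = 7, 10, mean 8.5.

8.5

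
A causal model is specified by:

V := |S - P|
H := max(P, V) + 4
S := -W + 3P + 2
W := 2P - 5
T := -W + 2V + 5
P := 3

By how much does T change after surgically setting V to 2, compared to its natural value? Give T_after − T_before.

-10

Under do(V=2), the mechanism V := |S - P| is discarded; V is fixed at 2.
W = 2P - 5  [with P=3]  = 1
T = -W + 2V + 5  [with W=1, V=2]  = 8
Without intervention: W = 2P - 5  [with P=3]  = 1; S = -W + 3P + 2  [with W=1, P=3]  = 10; V = |S - P|  [with S=10, P=3]  = 7; T = -W + 2V + 5  [with W=1, V=7]  = 18.
Change = 8 − 18 = -10.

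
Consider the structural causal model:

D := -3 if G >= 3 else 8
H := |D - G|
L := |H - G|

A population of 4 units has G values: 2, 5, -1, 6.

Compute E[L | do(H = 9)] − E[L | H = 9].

-0.5

Under do(H=9), H's equation is replaced by H=9 for every unit. Per-unit L: 7, 4, 10, 3. Mean = 6.
Conditioning on H=9 selects the 2 unit(s) with G ∈ {-1, 6}. Their L values: 10, 3. Mean = 6.5.
Difference = 6 − 6.5 = -0.5.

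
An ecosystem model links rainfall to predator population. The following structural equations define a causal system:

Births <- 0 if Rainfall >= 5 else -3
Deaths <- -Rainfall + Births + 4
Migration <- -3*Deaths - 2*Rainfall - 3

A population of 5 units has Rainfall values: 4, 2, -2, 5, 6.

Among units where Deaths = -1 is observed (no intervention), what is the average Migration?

-7

Observing Deaths=-1 restricts to units where Deaths's equation naturally yields -1: Rainfall ∈ {2, 5}. In that subpopulation Migration = -4, -10, mean -7.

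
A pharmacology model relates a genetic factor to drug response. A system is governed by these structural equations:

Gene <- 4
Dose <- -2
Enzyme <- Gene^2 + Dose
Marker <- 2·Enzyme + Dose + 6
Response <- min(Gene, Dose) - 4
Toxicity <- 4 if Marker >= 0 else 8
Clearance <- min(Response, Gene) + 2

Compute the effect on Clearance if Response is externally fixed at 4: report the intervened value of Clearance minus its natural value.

Under do(Response=4), the mechanism Response <- min(Gene, Dose) - 4 is discarded; Response is fixed at 4.
Clearance = min(Response, Gene) + 2  [with Response=4, Gene=4]  = 6
Without intervention: Response = min(Gene, Dose) - 4  [with Gene=4, Dose=-2]  = -6; Clearance = min(Response, Gene) + 2  [with Response=-6, Gene=4]  = -4.
Change = 6 − (-4) = 10.

10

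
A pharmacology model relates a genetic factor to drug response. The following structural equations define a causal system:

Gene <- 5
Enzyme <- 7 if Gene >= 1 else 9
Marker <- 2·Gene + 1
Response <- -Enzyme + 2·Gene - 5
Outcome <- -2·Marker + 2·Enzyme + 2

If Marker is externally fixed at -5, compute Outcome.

do(Marker=-5) replaces the equation Marker <- 2·Gene + 1 with the constant Marker = -5.
Enzyme = 7 if Gene >= 1 else 9  [with Gene=5]  = 7
Outcome = -2·Marker + 2·Enzyme + 2  [with Marker=-5, Enzyme=7]  = 26

26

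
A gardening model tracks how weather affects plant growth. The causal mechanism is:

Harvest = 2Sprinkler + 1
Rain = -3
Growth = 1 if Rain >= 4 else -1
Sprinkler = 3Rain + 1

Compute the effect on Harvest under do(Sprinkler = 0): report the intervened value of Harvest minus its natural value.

Under do(Sprinkler=0), the mechanism Sprinkler = 3Rain + 1 is discarded; Sprinkler is fixed at 0.
Harvest = 2Sprinkler + 1  [with Sprinkler=0]  = 1
Without intervention: Sprinkler = 3Rain + 1  [with Rain=-3]  = -8; Harvest = 2Sprinkler + 1  [with Sprinkler=-8]  = -15.
Change = 1 − (-15) = 16.

16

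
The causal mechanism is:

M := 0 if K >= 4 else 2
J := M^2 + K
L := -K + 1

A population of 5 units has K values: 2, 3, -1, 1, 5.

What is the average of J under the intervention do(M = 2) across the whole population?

The intervention sets M=2 in all 5 units regardless of K. Recomputing J per unit gives 6, 7, 3, 5, 9; average 6.

6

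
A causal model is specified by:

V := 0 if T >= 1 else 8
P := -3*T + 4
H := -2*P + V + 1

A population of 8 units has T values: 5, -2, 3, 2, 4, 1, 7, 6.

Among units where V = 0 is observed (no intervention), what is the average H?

17

Conditioning on V=0 selects the 7 unit(s) with T ∈ {5, 3, 2, 4, 1, 7, 6}. Their H values: 23, 11, 5, 17, -1, 35, 29. Mean = 17.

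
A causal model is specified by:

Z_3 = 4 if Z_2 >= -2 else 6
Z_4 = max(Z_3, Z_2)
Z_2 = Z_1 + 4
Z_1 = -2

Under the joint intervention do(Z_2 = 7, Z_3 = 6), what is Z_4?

Setting Z_2 = 7, Z_3 = 6 by intervention discards those variables' equations.
Z_4 = max(Z_3, Z_2)  [with Z_3=6, Z_2=7]  = 7

7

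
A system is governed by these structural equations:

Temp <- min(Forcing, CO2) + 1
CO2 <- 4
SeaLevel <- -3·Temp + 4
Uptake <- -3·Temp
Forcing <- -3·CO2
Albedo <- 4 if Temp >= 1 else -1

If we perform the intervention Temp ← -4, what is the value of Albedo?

-1

The intervention breaks the incoming arrows to Temp: Temp <- min(Forcing, CO2) + 1 no longer applies, and Temp = -4.
Albedo = 4 if Temp >= 1 else -1  [with Temp=-4]  = -1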